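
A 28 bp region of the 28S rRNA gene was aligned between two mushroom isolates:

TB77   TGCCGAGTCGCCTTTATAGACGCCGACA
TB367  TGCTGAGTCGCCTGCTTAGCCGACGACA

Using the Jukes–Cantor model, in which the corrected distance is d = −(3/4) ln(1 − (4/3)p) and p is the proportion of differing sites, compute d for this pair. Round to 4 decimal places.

Differing sites — 4:C/T; 14:T/G; 15:T/C; 16:A/T; 20:A/C; 23:C/A.
p = 6/28 = 0.214286.
d = −0.75 · ln(1 − (4/3)·0.214286) = −0.75 · ln(0.714285) = −0.75 · (-0.336473) = 0.2524.

0.2524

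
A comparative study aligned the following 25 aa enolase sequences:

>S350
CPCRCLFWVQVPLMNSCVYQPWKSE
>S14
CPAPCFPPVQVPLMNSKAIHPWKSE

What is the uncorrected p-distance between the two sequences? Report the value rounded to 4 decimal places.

0.3600

Differing sites — 3:C/A; 4:R/P; 6:L/F; 7:F/P; 8:W/P; 17:C/K; 18:V/A; 19:Y/I; 20:Q/H.
There are 9 differences over 25 sites, so p = 9/25 = 0.3600.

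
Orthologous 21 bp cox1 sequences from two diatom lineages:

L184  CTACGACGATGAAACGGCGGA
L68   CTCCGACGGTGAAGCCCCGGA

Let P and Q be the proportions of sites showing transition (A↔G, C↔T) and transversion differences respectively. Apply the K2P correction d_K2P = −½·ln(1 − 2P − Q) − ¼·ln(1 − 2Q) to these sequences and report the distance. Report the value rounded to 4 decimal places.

0.2869

The sequences differ at positions 3 (A/C, transversion), 9 (A/G, transition), 14 (A/G, transition), 16 (G/C, transversion), 17 (G/C, transversion).
Of the 5 differences, 2 transitions and 3 transversions over 21 sites: P = 2/21 = 0.095238, Q = 3/21 = 0.142857.
d = −0.5·ln(0.666667) − 0.25·ln(0.714286) = −0.5·(-0.405465) − 0.25·(-0.336472) = 0.2869.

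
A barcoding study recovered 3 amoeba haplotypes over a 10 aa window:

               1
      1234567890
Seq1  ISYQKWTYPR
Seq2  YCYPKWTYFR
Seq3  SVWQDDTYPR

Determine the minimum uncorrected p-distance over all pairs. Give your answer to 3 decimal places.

Pairwise Hamming distances:
  Seq1 vs Seq2: 4
  Seq1 vs Seq3: 5
  Seq2 vs Seq3: 7
The smallest is 4 mismatches, between Seq1 and Seq2; p = 4/10 = 0.400.

0.400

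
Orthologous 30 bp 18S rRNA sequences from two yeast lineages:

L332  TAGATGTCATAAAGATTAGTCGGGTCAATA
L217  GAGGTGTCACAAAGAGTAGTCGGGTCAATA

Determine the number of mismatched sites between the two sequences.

4

Differing sites — 1:T/G; 4:A/G; 10:T/C; 16:T/G.
That gives 4 mismatches out of 30 aligned sites, so the Hamming distance is 4.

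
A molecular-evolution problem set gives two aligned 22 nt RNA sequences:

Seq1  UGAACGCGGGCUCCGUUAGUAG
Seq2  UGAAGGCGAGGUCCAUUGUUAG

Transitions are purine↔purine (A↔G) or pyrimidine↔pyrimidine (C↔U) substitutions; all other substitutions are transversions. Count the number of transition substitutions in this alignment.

3

Differing sites — 5:C/G (Tv); 9:G/A (Ti); 11:C/G (Tv); 15:G/A (Ti); 18:A/G (Ti); 19:G/U (Tv).
Of the 6 differences, 3 transitions and 3 transversions, so the answer is 3.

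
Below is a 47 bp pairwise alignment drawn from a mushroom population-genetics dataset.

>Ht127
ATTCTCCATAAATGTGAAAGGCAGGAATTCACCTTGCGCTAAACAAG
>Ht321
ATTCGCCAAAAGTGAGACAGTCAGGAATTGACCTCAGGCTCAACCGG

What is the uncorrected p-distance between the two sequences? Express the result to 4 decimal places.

0.2766

Differing sites — 5:T/G; 9:T/A; 12:A/G; 15:T/A; 18:A/C; 21:G/T; 30:C/G; 35:T/C; 36:G/A; 37:C/G; 41:A/C; 45:A/C; 46:A/G.
There are 13 differences over 47 sites, so p = 13/47 = 0.2766.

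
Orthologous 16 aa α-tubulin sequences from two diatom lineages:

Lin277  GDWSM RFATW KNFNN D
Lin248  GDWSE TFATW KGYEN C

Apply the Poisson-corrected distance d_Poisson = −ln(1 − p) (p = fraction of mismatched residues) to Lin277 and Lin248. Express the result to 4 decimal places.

Differing sites — 5:M/E; 6:R/T; 12:N/G; 13:F/Y; 14:N/E; 16:D/C.
p = 6/16 = 0.375000.
d = −ln(1 − 0.375000) = −ln(0.625000) = 0.4700.

0.4700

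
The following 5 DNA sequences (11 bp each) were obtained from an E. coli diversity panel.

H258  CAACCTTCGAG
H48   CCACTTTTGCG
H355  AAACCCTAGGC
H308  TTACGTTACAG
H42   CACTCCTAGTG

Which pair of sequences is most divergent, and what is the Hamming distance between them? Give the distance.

Pairwise Hamming distances:
  H258 vs H48: 4
  H258 vs H355: 5
  H258 vs H308: 5
  H258 vs H42: 5
  H48 vs H355: 7
  H48 vs H308: 6
  H48 vs H42: 7
  H355 vs H308: 7
  H355 vs H42: 5
  H308 vs H42: 8
The largest is 8, between H308 and H42.

8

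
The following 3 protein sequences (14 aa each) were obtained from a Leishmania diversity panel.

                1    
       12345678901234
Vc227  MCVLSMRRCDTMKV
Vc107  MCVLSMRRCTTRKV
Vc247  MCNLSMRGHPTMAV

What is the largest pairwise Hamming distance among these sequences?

6

Pairwise Hamming distances:
  Vc227 vs Vc107: 2
  Vc227 vs Vc247: 5
  Vc107 vs Vc247: 6
The largest is 6, between Vc107 and Vc247.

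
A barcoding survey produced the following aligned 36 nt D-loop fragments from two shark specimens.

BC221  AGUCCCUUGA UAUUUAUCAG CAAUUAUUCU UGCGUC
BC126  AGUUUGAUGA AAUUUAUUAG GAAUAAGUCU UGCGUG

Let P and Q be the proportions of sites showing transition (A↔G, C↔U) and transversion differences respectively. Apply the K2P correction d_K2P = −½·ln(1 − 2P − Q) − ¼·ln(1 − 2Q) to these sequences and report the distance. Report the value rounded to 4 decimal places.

0.3471

Differing sites — 4:C/U (Ti); 5:C/U (Ti); 6:C/G (Tv); 7:U/A (Tv); 11:U/A (Tv); 18:C/U (Ti); 21:C/G (Tv); 25:U/A (Tv); 27:U/G (Tv); 36:C/G (Tv).
Of the 10 differences, 3 transitions and 7 transversions over 36 sites: P = 3/36 = 0.083333, Q = 7/36 = 0.194444.
d = −0.5·ln(0.638890) − 0.25·ln(0.611112) = −0.5·(-0.448023) − 0.25·(-0.492475) = 0.3471.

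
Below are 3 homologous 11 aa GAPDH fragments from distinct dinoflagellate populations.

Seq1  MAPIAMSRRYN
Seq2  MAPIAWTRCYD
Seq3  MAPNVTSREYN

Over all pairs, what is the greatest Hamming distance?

6

Pairwise Hamming distances:
  Seq1 vs Seq2: 4
  Seq1 vs Seq3: 4
  Seq2 vs Seq3: 6
The largest is 6, between Seq2 and Seq3.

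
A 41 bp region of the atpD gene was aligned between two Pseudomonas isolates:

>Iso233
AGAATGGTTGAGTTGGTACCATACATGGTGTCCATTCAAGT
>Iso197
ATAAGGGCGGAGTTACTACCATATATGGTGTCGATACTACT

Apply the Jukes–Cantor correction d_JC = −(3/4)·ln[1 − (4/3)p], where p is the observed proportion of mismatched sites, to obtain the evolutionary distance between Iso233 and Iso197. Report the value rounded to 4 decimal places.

0.3321

Differing sites — 2:G/T; 5:T/G; 8:T/C; 9:T/G; 15:G/A; 16:G/C; 24:C/T; 33:C/G; 36:T/A; 38:A/T; 40:G/C.
p = 11/41 = 0.268293.
d = −0.75 · ln(1 − (4/3)·0.268293) = −0.75 · ln(0.642276) = −0.75 · (-0.442737) = 0.3321.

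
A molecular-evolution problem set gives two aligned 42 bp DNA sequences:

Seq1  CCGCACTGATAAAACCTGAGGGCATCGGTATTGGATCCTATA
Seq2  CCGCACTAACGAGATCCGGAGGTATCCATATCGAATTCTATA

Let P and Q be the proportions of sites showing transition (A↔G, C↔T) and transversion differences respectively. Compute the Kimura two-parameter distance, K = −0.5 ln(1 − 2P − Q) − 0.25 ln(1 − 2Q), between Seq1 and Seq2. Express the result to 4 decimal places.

0.5270

Differing sites — 8:G/A (Ti); 10:T/C (Ti); 11:A/G (Ti); 13:A/G (Ti); 15:C/T (Ti); 17:T/C (Ti); 19:A/G (Ti); 20:G/A (Ti); 23:C/T (Ti); 27:G/C (Tv); 28:G/A (Ti); 32:T/C (Ti); 34:G/A (Ti); 37:C/T (Ti).
Of the 14 differences, 13 transitions and 1 transversion over 42 sites: P = 13/42 = 0.309524, Q = 1/42 = 0.023810.
d = −0.5·ln(0.357142) − 0.25·ln(0.952380) = −0.5·(-1.029622) − 0.25·(-0.048791) = 0.5270.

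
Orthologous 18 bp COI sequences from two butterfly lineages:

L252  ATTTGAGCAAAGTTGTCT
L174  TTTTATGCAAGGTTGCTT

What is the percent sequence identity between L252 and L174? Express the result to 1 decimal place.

66.7%

The sequences differ at positions 1 (A/T), 5 (G/A), 6 (A/T), 11 (A/G), 16 (T/C), 17 (C/T).
12 of the 18 sites match, so the percent identity is 12/18 × 100 = 66.7%.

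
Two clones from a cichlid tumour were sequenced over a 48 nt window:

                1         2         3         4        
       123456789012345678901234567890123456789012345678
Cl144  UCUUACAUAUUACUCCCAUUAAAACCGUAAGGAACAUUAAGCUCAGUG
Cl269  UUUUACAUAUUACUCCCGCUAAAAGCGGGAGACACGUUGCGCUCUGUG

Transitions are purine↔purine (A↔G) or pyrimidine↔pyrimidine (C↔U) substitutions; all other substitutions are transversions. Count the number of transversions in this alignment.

5

The sequences differ at positions 2 (C/U, transition), 18 (A/G, transition), 19 (U/C, transition), 25 (C/G, transversion), 28 (U/G, transversion), 29 (A/G, transition), 32 (G/A, transition), 33 (A/C, transversion), 36 (A/G, transition), 39 (A/G, transition), 40 (A/C, transversion), 45 (A/U, transversion).
Of the 12 differences, 7 transitions and 5 transversions, so the answer is 5.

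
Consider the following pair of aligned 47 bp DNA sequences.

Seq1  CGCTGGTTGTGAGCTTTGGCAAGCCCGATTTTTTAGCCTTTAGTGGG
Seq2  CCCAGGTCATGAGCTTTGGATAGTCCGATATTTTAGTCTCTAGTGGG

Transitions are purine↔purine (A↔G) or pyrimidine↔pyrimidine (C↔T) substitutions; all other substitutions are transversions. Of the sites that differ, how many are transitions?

The sequences differ at positions 2 (G/C, transversion), 4 (T/A, transversion), 8 (T/C, transition), 9 (G/A, transition), 20 (C/A, transversion), 21 (A/T, transversion), 24 (C/T, transition), 30 (T/A, transversion), 37 (C/T, transition), 40 (T/C, transition).
Of the 10 differences, 5 transitions and 5 transversions, so the answer is 5.

5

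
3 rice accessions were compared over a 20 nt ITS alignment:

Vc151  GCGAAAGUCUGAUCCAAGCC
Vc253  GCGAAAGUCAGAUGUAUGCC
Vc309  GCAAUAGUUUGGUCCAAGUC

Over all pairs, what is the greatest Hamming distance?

Pairwise Hamming distances:
  Vc151 vs Vc253: 4
  Vc151 vs Vc309: 5
  Vc253 vs Vc309: 9
The largest is 9, between Vc253 and Vc309.

9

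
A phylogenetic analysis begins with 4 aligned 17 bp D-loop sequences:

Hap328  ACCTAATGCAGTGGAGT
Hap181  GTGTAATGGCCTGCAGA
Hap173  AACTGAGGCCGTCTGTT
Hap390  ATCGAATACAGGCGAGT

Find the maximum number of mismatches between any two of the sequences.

Pairwise Hamming distances:
  Hap328 vs Hap181: 8
  Hap328 vs Hap173: 8
  Hap328 vs Hap390: 5
  Hap181 vs Hap173: 12
  Hap181 vs Hap390: 11
  Hap173 vs Hap390: 10
The largest is 12, between Hap181 and Hap173.

12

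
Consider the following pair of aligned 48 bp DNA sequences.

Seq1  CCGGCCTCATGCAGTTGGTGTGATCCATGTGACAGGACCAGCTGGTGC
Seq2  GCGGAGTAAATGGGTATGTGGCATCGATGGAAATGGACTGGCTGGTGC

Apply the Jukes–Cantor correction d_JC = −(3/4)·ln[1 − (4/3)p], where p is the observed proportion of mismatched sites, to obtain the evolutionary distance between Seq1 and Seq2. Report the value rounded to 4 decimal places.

Mismatches occur at site 1 (C/G), site 5 (C/A), site 6 (C/G), site 8 (C/A), site 10 (T/A), site 11 (G/T), site 12 (C/G), site 13 (A/G), site 16 (T/A), site 17 (G/T), site 21 (T/G), site 22 (G/C), site 26 (C/G), site 30 (T/G), site 31 (G/A), site 33 (C/A), site 34 (A/T), site 39 (C/T), site 40 (A/G).
p = 19/48 = 0.395833.
d = −0.75 · ln(1 − (4/3)·0.395833) = −0.75 · ln(0.472223) = −0.75 · (-0.750304) = 0.5627.

0.5627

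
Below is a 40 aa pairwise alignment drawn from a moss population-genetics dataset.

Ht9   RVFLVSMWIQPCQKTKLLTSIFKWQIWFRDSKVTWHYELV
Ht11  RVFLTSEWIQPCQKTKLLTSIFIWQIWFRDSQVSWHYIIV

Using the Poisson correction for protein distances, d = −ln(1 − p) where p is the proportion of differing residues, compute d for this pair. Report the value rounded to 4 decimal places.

0.1924

Differing sites — 5:V/T; 7:M/E; 23:K/I; 32:K/Q; 34:T/S; 38:E/I; 39:L/I.
p = 7/40 = 0.175000.
d = −ln(1 − 0.175000) = −ln(0.825000) = 0.1924.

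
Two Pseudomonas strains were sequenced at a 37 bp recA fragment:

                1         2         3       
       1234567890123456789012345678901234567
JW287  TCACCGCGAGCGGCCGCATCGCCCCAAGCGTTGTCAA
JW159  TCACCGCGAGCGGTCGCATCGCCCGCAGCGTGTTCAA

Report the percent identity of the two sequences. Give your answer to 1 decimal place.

86.5%

Mismatches occur at site 14 (C/T), site 25 (C/G), site 26 (A/C), site 32 (T/G), site 33 (G/T).
32 of the 37 sites match, so the percent identity is 32/37 × 100 = 86.5%.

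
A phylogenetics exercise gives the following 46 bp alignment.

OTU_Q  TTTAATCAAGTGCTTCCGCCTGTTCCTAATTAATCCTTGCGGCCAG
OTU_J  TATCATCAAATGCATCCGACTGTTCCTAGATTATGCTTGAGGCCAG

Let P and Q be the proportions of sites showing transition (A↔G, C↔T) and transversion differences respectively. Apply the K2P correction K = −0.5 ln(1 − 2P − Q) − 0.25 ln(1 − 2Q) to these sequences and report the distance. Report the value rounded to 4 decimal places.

0.2580

Mismatches occur at site 2 (T↔A, transversion), site 4 (A↔C, transversion), site 10 (G↔A, transition), site 14 (T↔A, transversion), site 19 (C↔A, transversion), site 29 (A↔G, transition), site 30 (T↔A, transversion), site 32 (A↔T, transversion), site 35 (C↔G, transversion), site 40 (C↔A, transversion).
Of the 10 differences, 2 transitions and 8 transversions over 46 sites: P = 2/46 = 0.043478, Q = 8/46 = 0.173913.
d = −0.5·ln(0.739131) − 0.25·ln(0.652174) = −0.5·(-0.302280) − 0.25·(-0.427444) = 0.2580.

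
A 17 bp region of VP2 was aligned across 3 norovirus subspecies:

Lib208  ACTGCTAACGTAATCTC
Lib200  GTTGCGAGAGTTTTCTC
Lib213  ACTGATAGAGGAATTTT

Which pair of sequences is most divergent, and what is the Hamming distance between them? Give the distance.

9

Pairwise Hamming distances:
  Lib208 vs Lib200: 7
  Lib208 vs Lib213: 6
  Lib200 vs Lib213: 9
The largest is 9, between Lib200 and Lib213.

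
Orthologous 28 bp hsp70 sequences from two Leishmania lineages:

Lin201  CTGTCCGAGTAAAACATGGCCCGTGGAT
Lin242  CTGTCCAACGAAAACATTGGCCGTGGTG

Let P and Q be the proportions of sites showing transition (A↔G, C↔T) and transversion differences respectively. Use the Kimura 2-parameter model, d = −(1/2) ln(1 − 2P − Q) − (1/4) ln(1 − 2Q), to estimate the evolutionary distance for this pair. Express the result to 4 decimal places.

0.3081

Mismatches occur at site 7 (G→A, transition), site 9 (G→C, transversion), site 10 (T→G, transversion), site 18 (G→T, transversion), site 20 (C→G, transversion), site 27 (A→T, transversion), site 28 (T→G, transversion).
Of the 7 differences, 1 transition and 6 transversions over 28 sites: P = 1/28 = 0.035714, Q = 6/28 = 0.214286.
d = −0.5·ln(0.714286) − 0.25·ln(0.571428) = −0.5·(-0.336472) − 0.25·(-0.559617) = 0.3081.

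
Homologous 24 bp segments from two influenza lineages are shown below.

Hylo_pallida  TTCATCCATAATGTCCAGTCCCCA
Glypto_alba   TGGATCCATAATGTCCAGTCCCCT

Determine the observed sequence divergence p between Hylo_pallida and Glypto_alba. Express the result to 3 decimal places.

0.125

Mismatches occur at site 2 (T↔G), site 3 (C↔G), site 24 (A↔T).
There are 3 differences over 24 sites, so p = 3/24 = 0.125.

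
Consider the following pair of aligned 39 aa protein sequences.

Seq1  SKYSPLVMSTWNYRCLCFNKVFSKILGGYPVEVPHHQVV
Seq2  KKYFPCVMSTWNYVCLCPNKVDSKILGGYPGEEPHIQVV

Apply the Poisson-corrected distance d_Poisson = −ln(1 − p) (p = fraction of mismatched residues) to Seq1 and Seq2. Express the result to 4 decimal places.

Mismatches occur at site 1 (S→K), site 4 (S→F), site 6 (L→C), site 14 (R→V), site 18 (F→P), site 22 (F→D), site 31 (V→G), site 33 (V→E), site 36 (H→I).
p = 9/39 = 0.230769.
d = −ln(1 − 0.230769) = −ln(0.769231) = 0.2624.

0.2624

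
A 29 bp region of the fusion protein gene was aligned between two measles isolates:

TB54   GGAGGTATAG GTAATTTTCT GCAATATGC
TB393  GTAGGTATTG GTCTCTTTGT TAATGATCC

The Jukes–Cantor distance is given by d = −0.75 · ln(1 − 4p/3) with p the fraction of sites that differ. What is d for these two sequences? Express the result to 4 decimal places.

Mismatches occur at site 2 (G↔T), site 9 (A↔T), site 13 (A↔C), site 14 (A↔T), site 15 (T↔C), site 19 (C↔G), site 21 (G↔T), site 22 (C↔A), site 24 (A↔T), site 25 (T↔G), site 28 (G↔C).
p = 11/29 = 0.379310.
d = −0.75 · ln(1 − (4/3)·0.379310) = −0.75 · ln(0.494253) = −0.75 · (-0.704708) = 0.5285.

0.5285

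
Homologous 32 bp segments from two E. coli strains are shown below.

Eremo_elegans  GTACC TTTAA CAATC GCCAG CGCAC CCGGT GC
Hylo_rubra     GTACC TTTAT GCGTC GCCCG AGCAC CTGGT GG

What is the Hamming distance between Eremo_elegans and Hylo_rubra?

8

The sequences differ at positions 10 (A/T), 11 (C/G), 12 (A/C), 13 (A/G), 19 (A/C), 21 (C/A), 27 (C/T), 32 (C/G).
That gives 8 mismatches out of 32 aligned sites, so the Hamming distance is 8.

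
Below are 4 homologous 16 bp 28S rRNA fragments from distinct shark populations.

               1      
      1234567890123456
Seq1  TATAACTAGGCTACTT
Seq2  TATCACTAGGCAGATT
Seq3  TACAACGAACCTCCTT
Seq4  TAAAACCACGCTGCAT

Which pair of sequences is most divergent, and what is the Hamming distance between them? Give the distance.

Pairwise Hamming distances:
  Seq1 vs Seq2: 4
  Seq1 vs Seq3: 5
  Seq1 vs Seq4: 5
  Seq2 vs Seq3: 8
  Seq2 vs Seq4: 7
  Seq3 vs Seq4: 6
The largest is 8, between Seq2 and Seq3.

8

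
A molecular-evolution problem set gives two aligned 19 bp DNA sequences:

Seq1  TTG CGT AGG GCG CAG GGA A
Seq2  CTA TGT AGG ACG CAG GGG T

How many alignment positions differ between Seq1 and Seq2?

Mismatches occur at site 1 (T/C), site 3 (G/A), site 4 (C/T), site 10 (G/A), site 18 (A/G), site 19 (A/T).
That gives 6 mismatches out of 19 aligned sites, so the Hamming distance is 6.

6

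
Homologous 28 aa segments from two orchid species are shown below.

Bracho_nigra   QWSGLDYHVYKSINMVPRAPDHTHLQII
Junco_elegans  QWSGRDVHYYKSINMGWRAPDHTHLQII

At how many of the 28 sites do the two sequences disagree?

Differing sites — 5:L/R; 7:Y/V; 9:V/Y; 16:V/G; 17:P/W.
That gives 5 mismatches out of 28 aligned sites, so the Hamming distance is 5.

5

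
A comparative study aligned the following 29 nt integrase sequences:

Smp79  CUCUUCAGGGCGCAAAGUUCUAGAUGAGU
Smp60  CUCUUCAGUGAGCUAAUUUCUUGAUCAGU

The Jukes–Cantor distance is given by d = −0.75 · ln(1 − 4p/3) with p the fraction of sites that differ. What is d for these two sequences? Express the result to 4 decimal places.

Differing sites — 9:G/U; 11:C/A; 14:A/U; 17:G/U; 22:A/U; 26:G/C.
p = 6/29 = 0.206897.
d = −0.75 · ln(1 − (4/3)·0.206897) = −0.75 · ln(0.724137) = −0.75 · (-0.322775) = 0.2421.

0.2421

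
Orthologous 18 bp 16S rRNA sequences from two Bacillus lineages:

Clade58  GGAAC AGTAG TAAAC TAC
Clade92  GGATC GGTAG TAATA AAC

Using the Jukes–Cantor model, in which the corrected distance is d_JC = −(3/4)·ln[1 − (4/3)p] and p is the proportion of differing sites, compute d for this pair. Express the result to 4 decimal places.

The sequences differ at positions 4 (A/T), 6 (A/G), 14 (A/T), 15 (C/A), 16 (T/A).
p = 5/18 = 0.277778.
d = −0.75 · ln(1 − (4/3)·0.277778) = −0.75 · ln(0.629629) = −0.75 · (-0.462625) = 0.3470.

0.3470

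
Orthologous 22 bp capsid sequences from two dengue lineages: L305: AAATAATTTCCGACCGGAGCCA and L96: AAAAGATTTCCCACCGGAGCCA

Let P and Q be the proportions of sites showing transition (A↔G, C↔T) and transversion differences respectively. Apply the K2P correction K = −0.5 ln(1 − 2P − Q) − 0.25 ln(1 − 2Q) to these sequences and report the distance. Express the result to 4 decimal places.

0.1505

The sequences differ at positions 4 (T/A, transversion), 5 (A/G, transition), 12 (G/C, transversion).
Of the 3 differences, 1 transition and 2 transversions over 22 sites: P = 1/22 = 0.045455, Q = 2/22 = 0.090909.
d = −0.5·ln(0.818181) − 0.25·ln(0.818182) = −0.5·(-0.200672) − 0.25·(-0.200670) = 0.1505.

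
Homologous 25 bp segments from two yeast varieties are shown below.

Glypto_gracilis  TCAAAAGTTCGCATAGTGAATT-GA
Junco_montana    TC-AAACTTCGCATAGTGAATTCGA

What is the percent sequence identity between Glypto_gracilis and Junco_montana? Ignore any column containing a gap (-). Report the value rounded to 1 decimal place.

95.7%

Excluding the 2 gap columns leaves 23 comparable sites.
The sequences differ at position 7 (G/C).
22 of the 23 comparable sites match, so the percent identity is 22/23 × 100 = 95.7%.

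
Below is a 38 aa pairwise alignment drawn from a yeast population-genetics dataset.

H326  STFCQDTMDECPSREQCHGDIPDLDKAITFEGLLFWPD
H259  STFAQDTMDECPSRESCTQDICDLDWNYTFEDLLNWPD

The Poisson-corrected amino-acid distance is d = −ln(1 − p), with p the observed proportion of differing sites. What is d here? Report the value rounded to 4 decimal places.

0.3054

Mismatches occur at site 4 (C↔A), site 16 (Q↔S), site 18 (H↔T), site 19 (G↔Q), site 22 (P↔C), site 26 (K↔W), site 27 (A↔N), site 28 (I↔Y), site 32 (G↔D), site 35 (F↔N).
p = 10/38 = 0.263158.
d = −ln(1 − 0.263158) = −ln(0.736842) = 0.3054.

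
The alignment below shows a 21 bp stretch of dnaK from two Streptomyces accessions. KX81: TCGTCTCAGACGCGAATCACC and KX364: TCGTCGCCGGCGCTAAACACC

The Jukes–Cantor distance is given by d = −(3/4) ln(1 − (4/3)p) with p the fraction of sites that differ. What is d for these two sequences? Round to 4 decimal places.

Mismatches occur at site 6 (T↔G), site 8 (A↔C), site 10 (A↔G), site 14 (G↔T), site 17 (T↔A).
p = 5/21 = 0.238095.
d = −0.75 · ln(1 − (4/3)·0.238095) = −0.75 · ln(0.682540) = −0.75 · (-0.381934) = 0.2865.

0.2865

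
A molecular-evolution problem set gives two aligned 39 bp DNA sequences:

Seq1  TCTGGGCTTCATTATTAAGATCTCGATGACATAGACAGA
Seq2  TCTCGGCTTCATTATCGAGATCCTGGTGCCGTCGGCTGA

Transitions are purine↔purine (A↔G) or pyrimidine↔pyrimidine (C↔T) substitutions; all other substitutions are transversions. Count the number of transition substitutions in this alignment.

Mismatches occur at site 4 (G/C, transversion), site 16 (T/C, transition), site 17 (A/G, transition), site 23 (T/C, transition), site 24 (C/T, transition), site 26 (A/G, transition), site 29 (A/C, transversion), site 31 (A/G, transition), site 33 (A/C, transversion), site 35 (A/G, transition), site 37 (A/T, transversion).
Of the 11 differences, 7 transitions and 4 transversions, so the answer is 7.

7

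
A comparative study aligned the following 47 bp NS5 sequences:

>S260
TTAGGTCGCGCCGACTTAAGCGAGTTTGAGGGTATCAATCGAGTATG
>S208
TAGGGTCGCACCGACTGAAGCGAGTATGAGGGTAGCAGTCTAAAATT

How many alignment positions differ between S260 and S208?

11

Mismatches occur at site 2 (T↔A), site 3 (A↔G), site 10 (G↔A), site 17 (T↔G), site 26 (T↔A), site 35 (T↔G), site 38 (A↔G), site 41 (G↔T), site 43 (G↔A), site 44 (T↔A), site 47 (G↔T).
That gives 11 mismatches out of 47 aligned sites, so the Hamming distance is 11.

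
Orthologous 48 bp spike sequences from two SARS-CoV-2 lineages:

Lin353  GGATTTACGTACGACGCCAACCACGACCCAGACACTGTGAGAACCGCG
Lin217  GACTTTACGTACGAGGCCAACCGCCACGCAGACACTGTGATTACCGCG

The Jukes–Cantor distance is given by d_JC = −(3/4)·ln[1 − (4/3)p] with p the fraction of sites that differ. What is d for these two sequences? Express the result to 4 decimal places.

Differing sites — 2:G/A; 3:A/C; 15:C/G; 23:A/G; 25:G/C; 28:C/G; 41:G/T; 42:A/T.
p = 8/48 = 0.166667.
d = −0.75 · ln(1 − (4/3)·0.166667) = −0.75 · ln(0.777777) = −0.75 · (-0.251315) = 0.1885.

0.1885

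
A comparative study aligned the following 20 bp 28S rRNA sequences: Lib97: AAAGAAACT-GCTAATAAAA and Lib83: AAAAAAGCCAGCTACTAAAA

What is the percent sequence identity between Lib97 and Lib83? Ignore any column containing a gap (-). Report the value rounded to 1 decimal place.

Excluding the 1 gap column leaves 19 comparable sites.
Mismatches occur at site 4 (G→A), site 7 (A→G), site 9 (T→C), site 15 (A→C).
15 of the 19 comparable sites match, so the percent identity is 15/19 × 100 = 78.9%.

78.9%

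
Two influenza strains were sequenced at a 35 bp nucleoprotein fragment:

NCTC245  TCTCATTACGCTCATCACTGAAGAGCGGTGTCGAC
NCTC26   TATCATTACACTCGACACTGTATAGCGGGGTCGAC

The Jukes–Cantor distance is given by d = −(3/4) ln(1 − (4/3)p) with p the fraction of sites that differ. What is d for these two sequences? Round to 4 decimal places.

Differing sites — 2:C/A; 10:G/A; 14:A/G; 15:T/A; 21:A/T; 23:G/T; 29:T/G.
p = 7/35 = 0.200000.
d = −0.75 · ln(1 − (4/3)·0.200000) = −0.75 · ln(0.733333) = −0.75 · (-0.310155) = 0.2326.

0.2326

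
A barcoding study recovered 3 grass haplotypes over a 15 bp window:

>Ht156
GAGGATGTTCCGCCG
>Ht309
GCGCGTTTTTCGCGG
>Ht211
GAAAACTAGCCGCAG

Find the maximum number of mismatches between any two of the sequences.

Pairwise Hamming distances:
  Ht156 vs Ht309: 6
  Ht156 vs Ht211: 7
  Ht309 vs Ht211: 9
The largest is 9, between Ht309 and Ht211.

9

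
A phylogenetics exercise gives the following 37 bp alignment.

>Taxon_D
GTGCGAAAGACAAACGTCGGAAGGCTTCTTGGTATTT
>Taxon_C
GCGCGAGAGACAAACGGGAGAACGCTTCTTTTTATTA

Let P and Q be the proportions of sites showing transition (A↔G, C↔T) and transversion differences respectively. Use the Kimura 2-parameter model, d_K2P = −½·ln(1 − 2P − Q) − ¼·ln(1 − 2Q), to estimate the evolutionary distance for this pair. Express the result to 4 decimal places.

Mismatches occur at site 2 (T→C, transition), site 7 (A→G, transition), site 17 (T→G, transversion), site 18 (C→G, transversion), site 19 (G→A, transition), site 23 (G→C, transversion), site 31 (G→T, transversion), site 32 (G→T, transversion), site 37 (T→A, transversion).
Of the 9 differences, 3 transitions and 6 transversions over 37 sites: P = 3/37 = 0.081081, Q = 6/37 = 0.162162.
d = −0.5·ln(0.675676) − 0.25·ln(0.675676) = −0.5·(-0.392042) − 0.25·(-0.392042) = 0.2940.

0.2940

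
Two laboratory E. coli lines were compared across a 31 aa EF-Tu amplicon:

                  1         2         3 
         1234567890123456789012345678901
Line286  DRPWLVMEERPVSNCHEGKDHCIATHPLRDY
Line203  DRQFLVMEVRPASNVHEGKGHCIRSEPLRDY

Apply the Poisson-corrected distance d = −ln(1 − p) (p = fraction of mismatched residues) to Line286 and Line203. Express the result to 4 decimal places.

0.3429

Differing sites — 3:P/Q; 4:W/F; 9:E/V; 12:V/A; 15:C/V; 20:D/G; 24:A/R; 25:T/S; 26:H/E.
p = 9/31 = 0.290323.
d = −ln(1 − 0.290323) = −ln(0.709677) = 0.3429.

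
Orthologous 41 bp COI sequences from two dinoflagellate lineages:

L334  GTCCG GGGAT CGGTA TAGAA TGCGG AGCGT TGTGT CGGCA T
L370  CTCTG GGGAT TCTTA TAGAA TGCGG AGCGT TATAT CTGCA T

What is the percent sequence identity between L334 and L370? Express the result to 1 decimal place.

The sequences differ at positions 1 (G/C), 4 (C/T), 11 (C/T), 12 (G/C), 13 (G/T), 32 (G/A), 34 (G/A), 37 (G/T).
33 of the 41 sites match, so the percent identity is 33/41 × 100 = 80.5%.

80.5%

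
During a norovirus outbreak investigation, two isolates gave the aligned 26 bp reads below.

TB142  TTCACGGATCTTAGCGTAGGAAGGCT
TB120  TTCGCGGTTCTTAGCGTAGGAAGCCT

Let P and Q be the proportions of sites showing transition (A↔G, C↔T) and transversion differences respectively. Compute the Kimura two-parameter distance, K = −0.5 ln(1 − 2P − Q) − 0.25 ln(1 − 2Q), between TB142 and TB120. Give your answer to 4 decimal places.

0.1253

Mismatches occur at site 4 (A/G, transition), site 8 (A/T, transversion), site 24 (G/C, transversion).
Of the 3 differences, 1 transition and 2 transversions over 26 sites: P = 1/26 = 0.038462, Q = 2/26 = 0.076923.
d = −0.5·ln(0.846153) − 0.25·ln(0.846154) = −0.5·(-0.167055) − 0.25·(-0.167054) = 0.1253.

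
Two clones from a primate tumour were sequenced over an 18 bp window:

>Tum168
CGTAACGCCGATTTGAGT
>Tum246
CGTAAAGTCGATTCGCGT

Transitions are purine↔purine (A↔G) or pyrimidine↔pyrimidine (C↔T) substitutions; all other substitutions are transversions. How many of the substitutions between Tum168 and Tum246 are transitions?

The sequences differ at positions 6 (C/A, transversion), 8 (C/T, transition), 14 (T/C, transition), 16 (A/C, transversion).
Of the 4 differences, 2 transitions and 2 transversions, so the answer is 2.

2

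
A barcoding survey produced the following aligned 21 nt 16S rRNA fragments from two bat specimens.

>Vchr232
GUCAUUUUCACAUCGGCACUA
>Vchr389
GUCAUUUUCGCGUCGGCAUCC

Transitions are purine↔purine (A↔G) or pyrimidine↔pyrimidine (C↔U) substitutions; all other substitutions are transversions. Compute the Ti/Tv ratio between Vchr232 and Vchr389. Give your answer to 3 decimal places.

4.000

Mismatches occur at site 10 (A/G, transition), site 12 (A/G, transition), site 19 (C/U, transition), site 20 (U/C, transition), site 21 (A/C, transversion).
Of the 5 differences, 4 transitions and 1 transversion, so Ti/Tv = 4/1 = 4.000.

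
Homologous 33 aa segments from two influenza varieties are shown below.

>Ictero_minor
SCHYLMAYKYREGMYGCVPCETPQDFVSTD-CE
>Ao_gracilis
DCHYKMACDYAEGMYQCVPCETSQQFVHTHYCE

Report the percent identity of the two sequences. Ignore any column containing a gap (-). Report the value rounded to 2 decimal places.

68.75%

Excluding the 1 gap column leaves 32 comparable sites.
The sequences differ at positions 1 (S/D), 5 (L/K), 8 (Y/C), 9 (K/D), 11 (R/A), 16 (G/Q), 23 (P/S), 25 (D/Q), 28 (S/H), 30 (D/H).
22 of the 32 comparable sites match, so the percent identity is 22/32 × 100 = 68.75%.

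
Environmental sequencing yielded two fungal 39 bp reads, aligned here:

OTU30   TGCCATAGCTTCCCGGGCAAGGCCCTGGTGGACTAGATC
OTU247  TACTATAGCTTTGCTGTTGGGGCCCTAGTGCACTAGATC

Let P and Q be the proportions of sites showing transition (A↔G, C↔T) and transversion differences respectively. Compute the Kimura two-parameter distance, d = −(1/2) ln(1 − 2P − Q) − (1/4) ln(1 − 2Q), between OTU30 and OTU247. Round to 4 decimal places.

0.3669

The sequences differ at positions 2 (G/A, transition), 4 (C/T, transition), 12 (C/T, transition), 13 (C/G, transversion), 15 (G/T, transversion), 17 (G/T, transversion), 18 (C/T, transition), 19 (A/G, transition), 20 (A/G, transition), 27 (G/A, transition), 31 (G/C, transversion).
Of the 11 differences, 7 transitions and 4 transversions over 39 sites: P = 7/39 = 0.179487, Q = 4/39 = 0.102564.
d = −0.5·ln(0.538462) − 0.25·ln(0.794872) = −0.5·(-0.619038) − 0.25·(-0.229574) = 0.3669.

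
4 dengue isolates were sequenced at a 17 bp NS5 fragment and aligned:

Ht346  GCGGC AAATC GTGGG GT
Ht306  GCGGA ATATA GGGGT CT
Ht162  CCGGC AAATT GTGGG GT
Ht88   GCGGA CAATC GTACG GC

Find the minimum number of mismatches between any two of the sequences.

2

Pairwise Hamming distances:
  Ht346 vs Ht306: 6
  Ht346 vs Ht162: 2
  Ht346 vs Ht88: 5
  Ht306 vs Ht162: 7
  Ht306 vs Ht88: 9
  Ht162 vs Ht88: 7
The smallest is 2, between Ht346 and Ht162.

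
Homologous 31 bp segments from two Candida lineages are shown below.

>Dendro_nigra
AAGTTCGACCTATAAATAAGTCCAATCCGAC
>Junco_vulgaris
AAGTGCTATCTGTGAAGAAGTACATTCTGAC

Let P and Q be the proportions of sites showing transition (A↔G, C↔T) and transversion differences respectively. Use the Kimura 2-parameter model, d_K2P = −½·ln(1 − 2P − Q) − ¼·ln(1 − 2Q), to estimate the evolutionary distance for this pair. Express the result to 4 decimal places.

0.3692

Mismatches occur at site 5 (T/G, transversion), site 7 (G/T, transversion), site 9 (C/T, transition), site 12 (A/G, transition), site 14 (A/G, transition), site 17 (T/G, transversion), site 22 (C/A, transversion), site 25 (A/T, transversion), site 28 (C/T, transition).
Of the 9 differences, 4 transitions and 5 transversions over 31 sites: P = 4/31 = 0.129032, Q = 5/31 = 0.161290.
d = −0.5·ln(0.580646) − 0.25·ln(0.677420) = −0.5·(-0.543614) − 0.25·(-0.389464) = 0.3692.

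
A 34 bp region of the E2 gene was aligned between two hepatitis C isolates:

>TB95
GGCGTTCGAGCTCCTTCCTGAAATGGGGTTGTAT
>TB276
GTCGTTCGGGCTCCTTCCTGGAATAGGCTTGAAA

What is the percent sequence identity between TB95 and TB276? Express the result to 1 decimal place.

79.4%

Mismatches occur at site 2 (G↔T), site 9 (A↔G), site 21 (A↔G), site 25 (G↔A), site 28 (G↔C), site 32 (T↔A), site 34 (T↔A).
27 of the 34 sites match, so the percent identity is 27/34 × 100 = 79.4%.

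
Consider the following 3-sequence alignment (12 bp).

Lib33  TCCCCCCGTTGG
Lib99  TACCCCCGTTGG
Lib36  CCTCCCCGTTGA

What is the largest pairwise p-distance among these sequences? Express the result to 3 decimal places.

Pairwise Hamming distances:
  Lib33 vs Lib99: 1
  Lib33 vs Lib36: 3
  Lib99 vs Lib36: 4
The largest is 4 mismatches, between Lib99 and Lib36; p = 4/12 = 0.333.

0.333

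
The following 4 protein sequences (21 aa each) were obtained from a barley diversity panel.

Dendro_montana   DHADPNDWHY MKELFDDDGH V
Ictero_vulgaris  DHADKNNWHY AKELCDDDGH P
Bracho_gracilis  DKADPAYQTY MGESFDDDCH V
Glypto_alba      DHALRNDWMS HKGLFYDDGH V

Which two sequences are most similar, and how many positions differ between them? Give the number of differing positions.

Pairwise Hamming distances:
  Dendro_montana vs Ictero_vulgaris: 5
  Dendro_montana vs Bracho_gracilis: 8
  Dendro_montana vs Glypto_alba: 7
  Ictero_vulgaris vs Bracho_gracilis: 12
  Ictero_vulgaris vs Glypto_alba: 10
  Bracho_gracilis vs Glypto_alba: 14
The smallest is 5, between Dendro_montana and Ictero_vulgaris.

5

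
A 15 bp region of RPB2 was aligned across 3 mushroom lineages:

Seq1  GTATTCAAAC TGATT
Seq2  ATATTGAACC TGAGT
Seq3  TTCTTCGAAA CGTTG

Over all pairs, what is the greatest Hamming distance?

Pairwise Hamming distances:
  Seq1 vs Seq2: 4
  Seq1 vs Seq3: 7
  Seq2 vs Seq3: 10
The largest is 10, between Seq2 and Seq3.

10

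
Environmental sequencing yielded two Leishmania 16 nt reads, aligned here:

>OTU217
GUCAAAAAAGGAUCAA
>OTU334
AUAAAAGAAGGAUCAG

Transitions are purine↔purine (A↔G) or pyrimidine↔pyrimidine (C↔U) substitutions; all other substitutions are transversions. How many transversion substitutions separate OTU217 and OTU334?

1

The sequences differ at positions 1 (G/A, transition), 3 (C/A, transversion), 7 (A/G, transition), 16 (A/G, transition).
Of the 4 differences, 3 transitions and 1 transversion, so the answer is 1.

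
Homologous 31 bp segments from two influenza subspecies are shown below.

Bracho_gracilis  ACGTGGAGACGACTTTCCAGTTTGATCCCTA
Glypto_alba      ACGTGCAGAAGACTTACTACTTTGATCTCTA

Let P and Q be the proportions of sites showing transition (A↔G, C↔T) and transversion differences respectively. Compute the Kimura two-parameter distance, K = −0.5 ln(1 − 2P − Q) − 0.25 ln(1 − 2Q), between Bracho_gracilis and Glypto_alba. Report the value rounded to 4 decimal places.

0.2239

The sequences differ at positions 6 (G/C, transversion), 10 (C/A, transversion), 16 (T/A, transversion), 18 (C/T, transition), 20 (G/C, transversion), 28 (C/T, transition).
Of the 6 differences, 2 transitions and 4 transversions over 31 sites: P = 2/31 = 0.064516, Q = 4/31 = 0.129032.
d = −0.5·ln(0.741936) − 0.25·ln(0.741936) = −0.5·(-0.298492) − 0.25·(-0.298492) = 0.2239.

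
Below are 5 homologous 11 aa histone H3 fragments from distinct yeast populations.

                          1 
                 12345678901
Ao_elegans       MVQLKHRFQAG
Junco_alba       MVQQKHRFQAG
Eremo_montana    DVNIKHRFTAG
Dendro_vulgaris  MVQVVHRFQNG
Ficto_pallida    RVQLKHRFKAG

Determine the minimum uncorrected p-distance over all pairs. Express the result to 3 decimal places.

0.091

Pairwise Hamming distances:
  Ao_elegans vs Junco_alba: 1
  Ao_elegans vs Eremo_montana: 4
  Ao_elegans vs Dendro_vulgaris: 3
  Ao_elegans vs Ficto_pallida: 2
  Junco_alba vs Eremo_montana: 4
  Junco_alba vs Dendro_vulgaris: 3
  Junco_alba vs Ficto_pallida: 3
  Eremo_montana vs Dendro_vulgaris: 6
  Eremo_montana vs Ficto_pallida: 4
  Dendro_vulgaris vs Ficto_pallida: 5
The smallest is 1 mismatch, between Ao_elegans and Junco_alba; p = 1/11 = 0.091.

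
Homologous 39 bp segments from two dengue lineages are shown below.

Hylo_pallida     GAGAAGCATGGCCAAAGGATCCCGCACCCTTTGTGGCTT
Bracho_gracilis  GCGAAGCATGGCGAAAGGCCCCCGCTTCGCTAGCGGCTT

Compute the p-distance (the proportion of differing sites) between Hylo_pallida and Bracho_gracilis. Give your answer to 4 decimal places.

The sequences differ at positions 2 (A/C), 13 (C/G), 19 (A/C), 20 (T/C), 26 (A/T), 27 (C/T), 29 (C/G), 30 (T/C), 32 (T/A), 34 (T/C).
There are 10 differences over 39 sites, so p = 10/39 = 0.2564.

0.2564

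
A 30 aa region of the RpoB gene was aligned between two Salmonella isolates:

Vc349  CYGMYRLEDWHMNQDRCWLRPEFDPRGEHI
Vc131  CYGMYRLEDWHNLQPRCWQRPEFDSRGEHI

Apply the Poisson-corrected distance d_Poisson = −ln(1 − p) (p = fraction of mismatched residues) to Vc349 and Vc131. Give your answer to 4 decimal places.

The sequences differ at positions 12 (M/N), 13 (N/L), 15 (D/P), 19 (L/Q), 25 (P/S).
p = 5/30 = 0.166667.
d = −ln(1 − 0.166667) = −ln(0.833333) = 0.1823.

0.1823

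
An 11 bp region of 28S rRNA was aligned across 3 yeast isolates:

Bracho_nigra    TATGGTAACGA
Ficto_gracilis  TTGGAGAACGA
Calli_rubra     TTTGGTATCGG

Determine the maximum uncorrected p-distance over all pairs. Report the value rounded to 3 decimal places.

0.455

Pairwise Hamming distances:
  Bracho_nigra vs Ficto_gracilis: 4
  Bracho_nigra vs Calli_rubra: 3
  Ficto_gracilis vs Calli_rubra: 5
The largest is 5 mismatches, between Ficto_gracilis and Calli_rubra; p = 5/11 = 0.455.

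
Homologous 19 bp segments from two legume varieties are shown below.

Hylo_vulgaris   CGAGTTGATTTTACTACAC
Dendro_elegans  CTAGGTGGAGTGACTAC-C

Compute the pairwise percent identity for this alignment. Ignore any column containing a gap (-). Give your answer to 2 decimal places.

66.67%

Excluding the 1 gap column leaves 18 comparable sites.
Mismatches occur at site 2 (G→T), site 5 (T→G), site 8 (A→G), site 9 (T→A), site 10 (T→G), site 12 (T→G).
12 of the 18 comparable sites match, so the percent identity is 12/18 × 100 = 66.67%.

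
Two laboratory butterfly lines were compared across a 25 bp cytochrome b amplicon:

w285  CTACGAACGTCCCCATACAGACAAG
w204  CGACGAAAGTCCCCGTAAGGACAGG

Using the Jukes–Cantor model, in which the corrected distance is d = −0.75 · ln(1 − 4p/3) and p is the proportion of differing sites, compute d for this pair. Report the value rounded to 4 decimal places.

The sequences differ at positions 2 (T/G), 8 (C/A), 15 (A/G), 18 (C/A), 19 (A/G), 24 (A/G).
p = 6/25 = 0.240000.
d = −0.75 · ln(1 − (4/3)·0.240000) = −0.75 · ln(0.680000) = −0.75 · (-0.385662) = 0.2892.

0.2892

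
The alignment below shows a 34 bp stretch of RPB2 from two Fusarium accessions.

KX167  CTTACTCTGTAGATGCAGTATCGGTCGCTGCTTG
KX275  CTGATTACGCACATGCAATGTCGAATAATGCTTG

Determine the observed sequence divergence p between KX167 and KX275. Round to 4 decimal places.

0.3824

Differing sites — 3:T/G; 5:C/T; 7:C/A; 8:T/C; 10:T/C; 12:G/C; 18:G/A; 20:A/G; 24:G/A; 25:T/A; 26:C/T; 27:G/A; 28:C/A.
There are 13 differences over 34 sites, so p = 13/34 = 0.3824.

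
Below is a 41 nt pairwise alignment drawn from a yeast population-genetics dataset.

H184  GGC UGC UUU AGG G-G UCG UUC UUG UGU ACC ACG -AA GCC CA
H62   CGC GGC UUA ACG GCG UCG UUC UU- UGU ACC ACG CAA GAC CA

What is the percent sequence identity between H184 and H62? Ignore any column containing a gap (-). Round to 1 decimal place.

Excluding the 3 gap columns leaves 38 comparable sites.
Mismatches occur at site 1 (G/C), site 4 (U/G), site 9 (U/A), site 11 (G/C), site 38 (C/A).
33 of the 38 comparable sites match, so the percent identity is 33/38 × 100 = 86.8%.

86.8%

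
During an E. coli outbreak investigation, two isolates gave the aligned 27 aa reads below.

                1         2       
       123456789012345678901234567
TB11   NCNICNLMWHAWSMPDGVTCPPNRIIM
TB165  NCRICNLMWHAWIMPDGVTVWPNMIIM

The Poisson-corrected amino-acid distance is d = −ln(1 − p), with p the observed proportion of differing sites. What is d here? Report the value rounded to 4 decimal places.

Differing sites — 3:N/R; 13:S/I; 20:C/V; 21:P/W; 24:R/M.
p = 5/27 = 0.185185.
d = −ln(1 − 0.185185) = −ln(0.814815) = 0.2048.

0.2048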